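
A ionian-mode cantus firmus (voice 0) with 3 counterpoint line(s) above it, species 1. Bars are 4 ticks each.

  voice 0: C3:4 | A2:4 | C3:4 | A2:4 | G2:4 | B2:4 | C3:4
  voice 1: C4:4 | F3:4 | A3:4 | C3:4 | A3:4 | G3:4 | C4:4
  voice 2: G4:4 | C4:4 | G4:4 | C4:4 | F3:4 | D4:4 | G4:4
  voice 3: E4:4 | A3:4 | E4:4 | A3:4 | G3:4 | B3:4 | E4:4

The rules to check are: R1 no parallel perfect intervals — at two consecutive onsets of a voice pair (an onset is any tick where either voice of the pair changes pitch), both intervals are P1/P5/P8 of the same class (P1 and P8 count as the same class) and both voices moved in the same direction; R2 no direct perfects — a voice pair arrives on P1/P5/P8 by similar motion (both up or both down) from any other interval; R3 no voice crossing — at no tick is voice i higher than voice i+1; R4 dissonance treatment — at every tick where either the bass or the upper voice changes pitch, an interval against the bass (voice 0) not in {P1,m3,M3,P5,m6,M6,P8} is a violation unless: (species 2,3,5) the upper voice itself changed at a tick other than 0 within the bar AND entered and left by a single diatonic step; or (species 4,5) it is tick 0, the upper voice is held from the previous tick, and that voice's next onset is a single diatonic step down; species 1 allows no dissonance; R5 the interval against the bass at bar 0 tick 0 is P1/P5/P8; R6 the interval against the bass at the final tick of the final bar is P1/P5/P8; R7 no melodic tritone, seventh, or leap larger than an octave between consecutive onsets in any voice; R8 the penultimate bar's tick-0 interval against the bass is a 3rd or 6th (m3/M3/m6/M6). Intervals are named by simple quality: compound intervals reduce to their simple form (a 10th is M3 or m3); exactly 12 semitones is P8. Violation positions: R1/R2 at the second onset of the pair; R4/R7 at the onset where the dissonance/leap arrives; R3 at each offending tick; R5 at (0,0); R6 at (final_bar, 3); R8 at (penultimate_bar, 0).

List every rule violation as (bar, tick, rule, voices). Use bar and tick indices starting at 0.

(0, 0, R3, (2, 3))
(0, 0, R5, (0, 3))
(0, 1, R3, (2, 3))
(0, 2, R3, (2, 3))
(0, 3, R3, (2, 3))
(1, 0, R1, (1, 2))
(1, 0, R2, (0, 3))
(1, 0, R3, (2, 3))
(1, 1, R3, (2, 3))
(1, 2, R3, (2, 3))
(1, 3, R3, (2, 3))
(2, 0, R2, (0, 2))
(2, 0, R2, (1, 3))
(2, 0, R3, (2, 3))
(2, 1, R3, (2, 3))
(2, 2, R3, (2, 3))
(2, 3, R3, (2, 3))
(3, 0, R2, (0, 3))
(3, 0, R2, (1, 2))
(3, 0, R3, (2, 3))
(3, 1, R3, (2, 3))
(3, 2, R3, (2, 3))
(3, 3, R3, (2, 3))
(4, 0, R1, (0, 3))
(4, 0, R3, (1, 2))
(4, 0, R4, (0, 1))
(4, 0, R4, (0, 2))
(4, 1, R3, (1, 2))
(4, 2, R3, (1, 2))
(4, 3, R3, (1, 2))
(5, 0, R1, (0, 3))
(5, 0, R3, (2, 3))
(5, 0, R8, (0, 3))
(5, 1, R3, (2, 3))
(5, 2, R3, (2, 3))
(5, 3, R3, (2, 3))
(6, 0, R1, (1, 2))
(6, 0, R2, (0, 1))
(6, 0, R2, (0, 2))
(6, 0, R3, (2, 3))
(6, 1, R3, (2, 3))
(6, 2, R3, (2, 3))
(6, 3, R3, (2, 3))
(6, 3, R6, (0, 3))

bar 0: v0=C3 v1=C4 v2=G4 v3=E4 downbeat M3
bar 1: v0=A2 v1=F3 v2=C4 v3=A3 downbeat P8
bar 2: v0=C3 v1=A3 v2=G4 v3=E4 downbeat M3
bar 3: v0=A2 v1=C3 v2=C4 v3=A3 downbeat P8
bar 4: v0=G2 v1=A3 v2=F3 v3=G3 downbeat P8
bar 5: v0=B2 v1=G3 v2=D4 v3=B3 downbeat P8
bar 6: v0=C3 v1=C4 v2=G4 v3=E4 downbeat M3
  -> R3 @ bar 0 tick 0 v(2, 3): G4 above E4
  -> R5 @ bar 0 tick 0 v(0, 3): opens on M3
  -> R3 @ bar 0 tick 1 v(2, 3): G4 above E4
  -> R3 @ bar 0 tick 2 v(2, 3): G4 above E4
  -> R3 @ bar 0 tick 3 v(2, 3): G4 above E4
  -> R1 @ bar 1 tick 0 v(1, 2): C4/G4 P5 -> F3/C4 P5 similar
  -> R2 @ bar 1 tick 0 v(0, 3): C3/E4 M3 -> A2/A3 P8 similar
  -> R3 @ bar 1 tick 0 v(2, 3): C4 above A3
  -> R3 @ bar 1 tick 1 v(2, 3): C4 above A3
  -> R3 @ bar 1 tick 2 v(2, 3): C4 above A3
  -> R3 @ bar 1 tick 3 v(2, 3): C4 above A3
  -> R2 @ bar 2 tick 0 v(0, 2): A2/C4 m3 -> C3/G4 P5 similar
  -> R2 @ bar 2 tick 0 v(1, 3): F3/A3 M3 -> A3/E4 P5 similar
  -> R3 @ bar 2 tick 0 v(2, 3): G4 above E4
  -> R3 @ bar 2 tick 1 v(2, 3): G4 above E4
  -> R3 @ bar 2 tick 2 v(2, 3): G4 above E4
  -> R3 @ bar 2 tick 3 v(2, 3): G4 above E4
  -> R2 @ bar 3 tick 0 v(0, 3): C3/E4 M3 -> A2/A3 P8 similar
  -> R2 @ bar 3 tick 0 v(1, 2): A3/G4 m7 -> C3/C4 P8 similar
  -> R3 @ bar 3 tick 0 v(2, 3): C4 above A3
  -> R3 @ bar 3 tick 1 v(2, 3): C4 above A3
  -> R3 @ bar 3 tick 2 v(2, 3): C4 above A3
  -> R3 @ bar 3 tick 3 v(2, 3): C4 above A3
  -> R1 @ bar 4 tick 0 v(0, 3): A2/A3 P8 -> G2/G3 P8 similar
  -> R3 @ bar 4 tick 0 v(1, 2): A3 above F3
  -> R4 @ bar 4 tick 0 v(0, 1): G2/A3 M2 untreated
  -> R4 @ bar 4 tick 0 v(0, 2): G2/F3 m7 untreated
  -> R3 @ bar 4 tick 1 v(1, 2): A3 above F3
  -> R3 @ bar 4 tick 2 v(1, 2): A3 above F3
  -> R3 @ bar 4 tick 3 v(1, 2): A3 above F3
  -> R1 @ bar 5 tick 0 v(0, 3): G2/G3 P8 -> B2/B3 P8 similar
  -> R3 @ bar 5 tick 0 v(2, 3): D4 above B3
  -> R8 @ bar 5 tick 0 v(0, 3): penult P8 not 3rd/6th
  -> R3 @ bar 5 tick 1 v(2, 3): D4 above B3
  -> R3 @ bar 5 tick 2 v(2, 3): D4 above B3
  -> R3 @ bar 5 tick 3 v(2, 3): D4 above B3
  -> R1 @ bar 6 tick 0 v(1, 2): G3/D4 P5 -> C4/G4 P5 similar
  -> R2 @ bar 6 tick 0 v(0, 1): B2/G3 m6 -> C3/C4 P8 similar
  -> R2 @ bar 6 tick 0 v(0, 2): B2/D4 m3 -> C3/G4 P5 similar
  -> R3 @ bar 6 tick 0 v(2, 3): G4 above E4
  -> R3 @ bar 6 tick 1 v(2, 3): G4 above E4
  -> R3 @ bar 6 tick 2 v(2, 3): G4 above E4
  -> R3 @ bar 6 tick 3 v(2, 3): G4 above E4
  -> R6 @ bar 6 tick 3 v(0, 3): closes on M3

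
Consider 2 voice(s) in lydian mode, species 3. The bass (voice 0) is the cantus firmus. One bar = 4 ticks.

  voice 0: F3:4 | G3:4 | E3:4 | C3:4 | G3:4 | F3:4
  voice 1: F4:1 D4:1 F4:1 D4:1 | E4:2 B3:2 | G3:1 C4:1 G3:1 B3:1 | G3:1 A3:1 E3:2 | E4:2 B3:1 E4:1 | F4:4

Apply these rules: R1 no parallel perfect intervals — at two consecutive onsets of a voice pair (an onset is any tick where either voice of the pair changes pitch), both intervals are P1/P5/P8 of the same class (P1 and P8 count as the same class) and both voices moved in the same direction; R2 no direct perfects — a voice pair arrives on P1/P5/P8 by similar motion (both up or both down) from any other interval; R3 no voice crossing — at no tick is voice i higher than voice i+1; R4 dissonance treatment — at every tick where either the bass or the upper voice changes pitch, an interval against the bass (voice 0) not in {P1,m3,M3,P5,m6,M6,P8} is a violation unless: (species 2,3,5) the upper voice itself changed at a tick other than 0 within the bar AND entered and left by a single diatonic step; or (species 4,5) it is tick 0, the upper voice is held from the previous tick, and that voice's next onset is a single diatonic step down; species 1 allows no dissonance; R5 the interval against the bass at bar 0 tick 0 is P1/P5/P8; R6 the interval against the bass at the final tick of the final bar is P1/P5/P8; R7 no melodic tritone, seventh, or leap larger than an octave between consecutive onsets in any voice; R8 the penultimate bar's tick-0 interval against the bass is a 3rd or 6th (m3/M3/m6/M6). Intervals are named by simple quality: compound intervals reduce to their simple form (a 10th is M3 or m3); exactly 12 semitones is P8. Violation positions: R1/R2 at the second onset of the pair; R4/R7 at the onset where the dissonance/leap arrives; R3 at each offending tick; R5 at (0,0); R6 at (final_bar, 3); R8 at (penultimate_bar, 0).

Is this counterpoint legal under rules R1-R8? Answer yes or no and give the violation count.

No (1 violations)

bar 0: v0=F3 v1=F4 (P8)
bar 1: v0=G3 v1=E4 (M6)
bar 2: v0=E3 v1=G3 (m3)
bar 3: v0=C3 v1=G3 (P5)
bar 4: v0=G3 v1=E4 (M6)
bar 5: v0=F3 v1=F4 (P8)
  R1 @ bar3.0: E3/B3 P5 -> C3/G3 P5 similar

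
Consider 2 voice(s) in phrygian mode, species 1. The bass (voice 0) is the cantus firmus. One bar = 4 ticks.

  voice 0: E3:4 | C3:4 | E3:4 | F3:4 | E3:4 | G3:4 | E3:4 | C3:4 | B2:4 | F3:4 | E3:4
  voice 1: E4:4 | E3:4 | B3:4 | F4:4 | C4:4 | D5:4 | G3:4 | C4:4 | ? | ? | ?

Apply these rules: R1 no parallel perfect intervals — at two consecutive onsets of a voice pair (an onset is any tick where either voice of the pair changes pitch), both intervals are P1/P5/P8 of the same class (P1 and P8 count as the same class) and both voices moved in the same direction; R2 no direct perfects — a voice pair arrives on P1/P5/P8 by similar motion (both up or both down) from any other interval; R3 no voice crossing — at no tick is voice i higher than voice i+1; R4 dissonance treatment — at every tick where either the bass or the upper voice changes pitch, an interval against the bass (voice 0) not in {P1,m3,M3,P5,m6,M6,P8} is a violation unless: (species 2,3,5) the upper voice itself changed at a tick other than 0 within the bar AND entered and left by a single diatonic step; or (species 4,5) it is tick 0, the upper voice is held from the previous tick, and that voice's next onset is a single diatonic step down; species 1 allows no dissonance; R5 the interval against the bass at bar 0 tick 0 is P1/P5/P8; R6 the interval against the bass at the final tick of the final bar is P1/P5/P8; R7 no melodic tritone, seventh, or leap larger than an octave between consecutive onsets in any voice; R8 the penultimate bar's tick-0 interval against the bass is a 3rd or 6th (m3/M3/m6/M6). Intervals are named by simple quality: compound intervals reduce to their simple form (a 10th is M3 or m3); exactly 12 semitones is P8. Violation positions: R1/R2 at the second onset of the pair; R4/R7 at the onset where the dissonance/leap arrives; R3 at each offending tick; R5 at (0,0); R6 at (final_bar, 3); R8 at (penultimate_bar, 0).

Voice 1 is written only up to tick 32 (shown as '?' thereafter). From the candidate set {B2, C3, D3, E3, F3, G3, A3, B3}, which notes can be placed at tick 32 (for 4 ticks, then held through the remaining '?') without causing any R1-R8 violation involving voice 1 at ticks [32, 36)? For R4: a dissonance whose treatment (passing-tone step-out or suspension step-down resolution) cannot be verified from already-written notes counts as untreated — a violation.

B2: violates R1,R7
C3: violates R4
D3: violates R7
E3: violates R4
F3: violates R4
G3: legal
A3: violates R4
B3: violates R1

{G3}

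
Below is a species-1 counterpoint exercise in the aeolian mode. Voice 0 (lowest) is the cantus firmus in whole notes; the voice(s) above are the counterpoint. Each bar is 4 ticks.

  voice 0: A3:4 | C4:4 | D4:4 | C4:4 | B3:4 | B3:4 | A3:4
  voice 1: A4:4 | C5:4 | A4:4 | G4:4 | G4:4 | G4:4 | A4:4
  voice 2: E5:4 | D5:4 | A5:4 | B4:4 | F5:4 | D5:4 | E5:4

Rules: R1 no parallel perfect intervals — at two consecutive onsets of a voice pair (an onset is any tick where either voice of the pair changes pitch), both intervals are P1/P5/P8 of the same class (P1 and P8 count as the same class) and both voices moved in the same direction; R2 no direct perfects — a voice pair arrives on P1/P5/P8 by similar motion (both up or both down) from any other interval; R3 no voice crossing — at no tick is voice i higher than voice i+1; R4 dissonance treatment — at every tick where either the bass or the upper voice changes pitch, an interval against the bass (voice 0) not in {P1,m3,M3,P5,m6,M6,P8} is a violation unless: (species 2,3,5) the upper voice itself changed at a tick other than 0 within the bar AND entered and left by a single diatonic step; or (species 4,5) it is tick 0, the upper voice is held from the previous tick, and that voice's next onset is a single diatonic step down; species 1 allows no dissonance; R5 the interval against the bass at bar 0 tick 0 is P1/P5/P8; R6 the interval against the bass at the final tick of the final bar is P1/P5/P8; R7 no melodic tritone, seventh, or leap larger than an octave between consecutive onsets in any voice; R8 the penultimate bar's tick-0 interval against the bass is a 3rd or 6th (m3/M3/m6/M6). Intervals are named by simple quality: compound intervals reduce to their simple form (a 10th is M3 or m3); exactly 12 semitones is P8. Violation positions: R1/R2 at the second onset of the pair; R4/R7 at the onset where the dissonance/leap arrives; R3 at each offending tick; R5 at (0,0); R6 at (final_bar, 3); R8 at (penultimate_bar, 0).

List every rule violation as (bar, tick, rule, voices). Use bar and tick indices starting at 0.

(1, 0, R1, (0, 1))
(1, 0, R4, (0, 2))
(2, 0, R2, (0, 2))
(3, 0, R1, (0, 1))
(3, 0, R4, (0, 2))
(3, 0, R7, (2,))
(4, 0, R4, (0, 2))
(4, 0, R7, (2,))
(6, 0, R1, (1, 2))

bar 0: v0=A3 v1=A4 v2=E5 downbeat P5
bar 1: v0=C4 v1=C5 v2=D5 downbeat M2
bar 2: v0=D4 v1=A4 v2=A5 downbeat P5
bar 3: v0=C4 v1=G4 v2=B4 downbeat M7
bar 4: v0=B3 v1=G4 v2=F5 downbeat TT
bar 5: v0=B3 v1=G4 v2=D5 downbeat m3
bar 6: v0=A3 v1=A4 v2=E5 downbeat P5
  -> R1 @ bar 1 tick 0 v(0, 1): A3/A4 P8 -> C4/C5 P8 similar
  -> R4 @ bar 1 tick 0 v(0, 2): C4/D5 M2 untreated
  -> R2 @ bar 2 tick 0 v(0, 2): C4/D5 M2 -> D4/A5 P5 similar
  -> R1 @ bar 3 tick 0 v(0, 1): D4/A4 P5 -> C4/G4 P5 similar
  -> R4 @ bar 3 tick 0 v(0, 2): C4/B4 M7 untreated
  -> R7 @ bar 3 tick 0 v(2,): A5->B4 leap 10st
  -> R4 @ bar 4 tick 0 v(0, 2): B3/F5 TT untreated
  -> R7 @ bar 4 tick 0 v(2,): B4->F5 leap 6st
  -> R1 @ bar 6 tick 0 v(1, 2): G4/D5 P5 -> A4/E5 P5 similar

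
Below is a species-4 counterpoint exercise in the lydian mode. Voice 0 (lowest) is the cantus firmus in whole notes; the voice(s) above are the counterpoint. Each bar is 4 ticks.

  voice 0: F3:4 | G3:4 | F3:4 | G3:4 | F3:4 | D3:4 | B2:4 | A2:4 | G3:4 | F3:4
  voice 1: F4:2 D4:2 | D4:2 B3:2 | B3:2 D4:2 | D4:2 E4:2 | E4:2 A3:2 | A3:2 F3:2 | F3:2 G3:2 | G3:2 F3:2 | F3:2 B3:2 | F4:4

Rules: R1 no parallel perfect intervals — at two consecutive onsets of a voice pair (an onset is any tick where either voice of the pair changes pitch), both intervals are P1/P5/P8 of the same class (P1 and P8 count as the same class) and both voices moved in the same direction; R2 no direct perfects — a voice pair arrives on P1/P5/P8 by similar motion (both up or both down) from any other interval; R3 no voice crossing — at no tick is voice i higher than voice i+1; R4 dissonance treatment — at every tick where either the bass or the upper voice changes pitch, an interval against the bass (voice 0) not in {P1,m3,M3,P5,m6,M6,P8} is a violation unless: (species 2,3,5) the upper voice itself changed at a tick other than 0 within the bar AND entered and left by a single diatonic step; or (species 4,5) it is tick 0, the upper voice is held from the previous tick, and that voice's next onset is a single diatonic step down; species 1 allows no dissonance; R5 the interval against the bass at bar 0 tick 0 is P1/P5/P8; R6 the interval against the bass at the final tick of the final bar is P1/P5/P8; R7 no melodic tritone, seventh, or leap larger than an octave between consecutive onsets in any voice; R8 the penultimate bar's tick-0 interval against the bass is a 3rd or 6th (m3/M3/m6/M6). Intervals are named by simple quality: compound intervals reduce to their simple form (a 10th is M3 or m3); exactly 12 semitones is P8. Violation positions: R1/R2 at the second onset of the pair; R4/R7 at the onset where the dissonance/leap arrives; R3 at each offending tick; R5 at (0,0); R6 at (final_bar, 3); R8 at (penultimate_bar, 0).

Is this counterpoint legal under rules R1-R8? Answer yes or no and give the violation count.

No (10 violations)

bar 0: v0=F3 v1=F4 (P8)
bar 1: v0=G3 v1=D4 (P5)
bar 2: v0=F3 v1=B3 (TT)
bar 3: v0=G3 v1=D4 (P5)
bar 4: v0=F3 v1=E4 (M7)
bar 5: v0=D3 v1=A3 (P5)
bar 6: v0=B2 v1=F3 (TT)
bar 7: v0=A2 v1=G3 (m7)
bar 8: v0=G3 v1=F3 (M2)
bar 9: v0=F3 v1=F4 (P8)
  R4 @ bar2.0: F3/B3 TT untreated
  R4 @ bar4.0: F3/E4 M7 untreated
  R4 @ bar6.0: B2/F3 TT untreated
  R3 @ bar8.0: G3 above F3
  R4 @ bar8.0: G3/F3 M2 untreated
  R7 @ bar8.0: A2->G3 leap 10st
  R8 @ bar8.0: penult M2 not 3rd/6th
  R3 @ bar8.1: G3 above F3
  R7 @ bar8.2: F3->B3 leap 6st
  R7 @ bar9.0: B3->F4 leap 6st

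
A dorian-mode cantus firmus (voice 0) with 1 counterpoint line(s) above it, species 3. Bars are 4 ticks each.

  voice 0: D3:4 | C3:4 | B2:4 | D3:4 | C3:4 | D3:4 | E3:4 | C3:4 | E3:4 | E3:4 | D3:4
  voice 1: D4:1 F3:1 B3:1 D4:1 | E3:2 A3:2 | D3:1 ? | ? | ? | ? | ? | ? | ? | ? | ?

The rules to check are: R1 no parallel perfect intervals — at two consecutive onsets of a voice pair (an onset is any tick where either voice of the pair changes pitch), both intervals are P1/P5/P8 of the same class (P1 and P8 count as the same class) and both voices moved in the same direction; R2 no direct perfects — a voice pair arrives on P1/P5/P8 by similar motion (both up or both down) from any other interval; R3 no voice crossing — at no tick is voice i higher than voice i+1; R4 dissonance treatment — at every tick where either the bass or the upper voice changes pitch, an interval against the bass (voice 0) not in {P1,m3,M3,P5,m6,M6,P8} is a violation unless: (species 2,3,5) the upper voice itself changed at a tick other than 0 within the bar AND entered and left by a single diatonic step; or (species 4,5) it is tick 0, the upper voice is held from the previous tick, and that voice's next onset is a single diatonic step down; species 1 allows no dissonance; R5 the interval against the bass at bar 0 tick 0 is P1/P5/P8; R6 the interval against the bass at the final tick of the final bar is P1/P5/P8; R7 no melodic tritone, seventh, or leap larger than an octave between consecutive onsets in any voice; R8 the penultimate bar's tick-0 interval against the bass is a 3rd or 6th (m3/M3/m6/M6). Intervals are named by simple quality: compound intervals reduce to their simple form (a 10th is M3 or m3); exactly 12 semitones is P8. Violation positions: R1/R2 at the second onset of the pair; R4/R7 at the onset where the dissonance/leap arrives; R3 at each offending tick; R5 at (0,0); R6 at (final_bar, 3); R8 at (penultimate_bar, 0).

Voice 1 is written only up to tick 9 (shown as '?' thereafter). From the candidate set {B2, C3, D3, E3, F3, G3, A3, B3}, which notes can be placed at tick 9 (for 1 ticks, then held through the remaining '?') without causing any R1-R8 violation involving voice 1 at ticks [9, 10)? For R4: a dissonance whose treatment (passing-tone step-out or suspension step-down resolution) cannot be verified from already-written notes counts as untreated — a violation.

{B2, B3, D3, G3}

B2: legal
C3: violates R4
D3: legal
E3: violates R4
F3: violates R4
G3: legal
A3: violates R4
B3: legal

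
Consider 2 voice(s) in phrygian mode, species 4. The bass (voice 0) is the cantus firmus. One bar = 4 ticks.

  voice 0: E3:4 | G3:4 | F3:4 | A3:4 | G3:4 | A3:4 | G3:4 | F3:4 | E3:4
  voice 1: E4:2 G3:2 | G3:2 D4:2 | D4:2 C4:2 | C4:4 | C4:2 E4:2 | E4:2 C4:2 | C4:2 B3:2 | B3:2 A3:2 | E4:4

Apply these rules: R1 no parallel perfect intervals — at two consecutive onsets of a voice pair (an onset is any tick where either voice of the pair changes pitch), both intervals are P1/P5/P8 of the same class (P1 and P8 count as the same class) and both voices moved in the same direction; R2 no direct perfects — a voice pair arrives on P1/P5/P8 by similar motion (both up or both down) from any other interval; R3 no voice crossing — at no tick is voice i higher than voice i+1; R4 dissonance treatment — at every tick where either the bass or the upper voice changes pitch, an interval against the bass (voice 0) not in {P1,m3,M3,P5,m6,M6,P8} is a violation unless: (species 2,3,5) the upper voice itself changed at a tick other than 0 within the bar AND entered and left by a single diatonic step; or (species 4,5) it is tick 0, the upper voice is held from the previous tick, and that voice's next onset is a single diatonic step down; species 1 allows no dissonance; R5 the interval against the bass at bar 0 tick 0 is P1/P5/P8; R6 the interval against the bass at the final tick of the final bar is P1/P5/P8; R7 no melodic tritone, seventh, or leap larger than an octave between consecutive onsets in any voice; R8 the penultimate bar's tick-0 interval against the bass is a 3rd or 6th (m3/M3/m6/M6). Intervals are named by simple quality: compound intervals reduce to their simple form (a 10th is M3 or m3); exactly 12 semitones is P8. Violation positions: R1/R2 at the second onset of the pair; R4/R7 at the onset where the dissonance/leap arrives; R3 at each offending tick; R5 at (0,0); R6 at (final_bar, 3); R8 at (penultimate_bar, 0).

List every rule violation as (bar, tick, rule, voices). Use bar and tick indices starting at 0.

(4, 0, R4, (0, 1))
(7, 0, R8, (0, 1))

bar 0: v0=E3 v1=E4 downbeat P8
bar 1: v0=G3 v1=G3 downbeat P1
bar 2: v0=F3 v1=D4 downbeat M6
bar 3: v0=A3 v1=C4 downbeat m3
bar 4: v0=G3 v1=C4 downbeat P4
bar 5: v0=A3 v1=E4 downbeat P5
bar 6: v0=G3 v1=C4 downbeat P4
bar 7: v0=F3 v1=B3 downbeat TT
bar 8: v0=E3 v1=E4 downbeat P8
  -> R4 @ bar 4 tick 0 v(0, 1): G3/C4 P4 untreated
  -> R8 @ bar 7 tick 0 v(0, 1): penult TT not 3rd/6th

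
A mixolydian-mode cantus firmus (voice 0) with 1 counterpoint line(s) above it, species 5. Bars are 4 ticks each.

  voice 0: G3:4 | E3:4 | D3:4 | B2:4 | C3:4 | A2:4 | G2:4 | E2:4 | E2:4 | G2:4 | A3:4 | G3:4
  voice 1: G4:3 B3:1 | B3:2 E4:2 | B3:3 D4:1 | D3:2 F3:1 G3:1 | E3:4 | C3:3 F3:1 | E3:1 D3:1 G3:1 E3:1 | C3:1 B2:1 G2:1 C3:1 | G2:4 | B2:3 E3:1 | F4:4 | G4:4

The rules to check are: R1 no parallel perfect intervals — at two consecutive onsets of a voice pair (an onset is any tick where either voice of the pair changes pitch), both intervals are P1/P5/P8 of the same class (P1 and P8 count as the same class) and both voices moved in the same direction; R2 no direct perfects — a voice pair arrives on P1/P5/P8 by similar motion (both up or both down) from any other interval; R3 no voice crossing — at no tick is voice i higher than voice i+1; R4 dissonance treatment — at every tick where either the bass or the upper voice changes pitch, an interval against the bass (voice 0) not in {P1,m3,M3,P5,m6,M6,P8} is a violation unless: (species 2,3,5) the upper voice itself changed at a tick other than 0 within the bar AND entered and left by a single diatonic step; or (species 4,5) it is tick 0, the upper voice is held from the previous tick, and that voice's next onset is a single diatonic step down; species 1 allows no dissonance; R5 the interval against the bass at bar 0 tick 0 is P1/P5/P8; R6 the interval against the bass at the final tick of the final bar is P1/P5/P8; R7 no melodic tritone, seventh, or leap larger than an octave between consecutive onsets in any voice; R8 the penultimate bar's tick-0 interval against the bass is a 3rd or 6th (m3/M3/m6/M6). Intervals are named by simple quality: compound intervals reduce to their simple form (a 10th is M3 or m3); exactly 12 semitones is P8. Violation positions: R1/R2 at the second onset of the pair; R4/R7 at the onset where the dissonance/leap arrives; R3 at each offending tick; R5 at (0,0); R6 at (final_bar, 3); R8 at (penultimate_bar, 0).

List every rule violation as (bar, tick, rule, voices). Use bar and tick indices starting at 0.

(3, 2, R4, (0, 1))
(10, 0, R7, (0,))
(10, 0, R7, (1,))

bar 0: v0=G3 v1=G4 downbeat P8
bar 1: v0=E3 v1=B3 downbeat P5
bar 2: v0=D3 v1=B3 downbeat M6
bar 3: v0=B2 v1=D3 downbeat m3
bar 4: v0=C3 v1=E3 downbeat M3
bar 5: v0=A2 v1=C3 downbeat m3
bar 6: v0=G2 v1=E3 downbeat M6
bar 7: v0=E2 v1=C3 downbeat m6
bar 8: v0=E2 v1=G2 downbeat m3
bar 9: v0=G2 v1=B2 downbeat M3
bar 10: v0=A3 v1=F4 downbeat m6
bar 11: v0=G3 v1=G4 downbeat P8
  -> R4 @ bar 3 tick 2 v(0, 1): B2/F3 TT untreated
  -> R7 @ bar 10 tick 0 v(0,): G2->A3 leap 14st
  -> R7 @ bar 10 tick 0 v(1,): E3->F4 leap 13st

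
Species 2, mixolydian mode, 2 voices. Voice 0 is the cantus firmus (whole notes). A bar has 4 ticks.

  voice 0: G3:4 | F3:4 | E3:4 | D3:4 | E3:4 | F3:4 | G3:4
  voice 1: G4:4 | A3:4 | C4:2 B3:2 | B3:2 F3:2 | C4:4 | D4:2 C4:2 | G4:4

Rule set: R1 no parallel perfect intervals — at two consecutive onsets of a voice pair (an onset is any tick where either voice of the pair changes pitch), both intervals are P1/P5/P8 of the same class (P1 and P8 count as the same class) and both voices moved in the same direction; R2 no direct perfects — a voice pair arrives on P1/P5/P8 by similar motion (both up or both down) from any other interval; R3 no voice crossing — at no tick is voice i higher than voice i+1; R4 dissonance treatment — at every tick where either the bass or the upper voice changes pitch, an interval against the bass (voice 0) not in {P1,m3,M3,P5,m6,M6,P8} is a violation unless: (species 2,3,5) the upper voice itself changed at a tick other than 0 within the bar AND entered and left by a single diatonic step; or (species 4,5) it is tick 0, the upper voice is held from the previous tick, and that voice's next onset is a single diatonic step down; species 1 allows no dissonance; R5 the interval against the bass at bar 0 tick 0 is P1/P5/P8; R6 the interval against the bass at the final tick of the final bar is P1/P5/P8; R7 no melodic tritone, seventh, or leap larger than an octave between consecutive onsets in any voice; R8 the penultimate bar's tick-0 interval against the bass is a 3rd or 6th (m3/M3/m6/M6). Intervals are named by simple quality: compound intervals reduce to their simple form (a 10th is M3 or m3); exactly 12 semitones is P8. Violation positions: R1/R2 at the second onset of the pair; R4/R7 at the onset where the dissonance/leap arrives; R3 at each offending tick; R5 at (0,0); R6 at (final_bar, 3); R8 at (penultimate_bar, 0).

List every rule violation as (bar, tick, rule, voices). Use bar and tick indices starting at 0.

bar 0: v0=G3 v1=G4 downbeat P8
bar 1: v0=F3 v1=A3 downbeat M3
bar 2: v0=E3 v1=C4 downbeat m6
bar 3: v0=D3 v1=B3 downbeat M6
bar 4: v0=E3 v1=C4 downbeat m6
bar 5: v0=F3 v1=D4 downbeat M6
bar 6: v0=G3 v1=G4 downbeat P8
  -> R7 @ bar 1 tick 0 v(1,): G4->A3 leap 10st
  -> R7 @ bar 3 tick 2 v(1,): B3->F3 leap 6st
  -> R2 @ bar 6 tick 0 v(0, 1): F3/C4 P5 -> G3/G4 P8 similar

(1, 0, R7, (1,))
(3, 2, R7, (1,))
(6, 0, R2, (0, 1))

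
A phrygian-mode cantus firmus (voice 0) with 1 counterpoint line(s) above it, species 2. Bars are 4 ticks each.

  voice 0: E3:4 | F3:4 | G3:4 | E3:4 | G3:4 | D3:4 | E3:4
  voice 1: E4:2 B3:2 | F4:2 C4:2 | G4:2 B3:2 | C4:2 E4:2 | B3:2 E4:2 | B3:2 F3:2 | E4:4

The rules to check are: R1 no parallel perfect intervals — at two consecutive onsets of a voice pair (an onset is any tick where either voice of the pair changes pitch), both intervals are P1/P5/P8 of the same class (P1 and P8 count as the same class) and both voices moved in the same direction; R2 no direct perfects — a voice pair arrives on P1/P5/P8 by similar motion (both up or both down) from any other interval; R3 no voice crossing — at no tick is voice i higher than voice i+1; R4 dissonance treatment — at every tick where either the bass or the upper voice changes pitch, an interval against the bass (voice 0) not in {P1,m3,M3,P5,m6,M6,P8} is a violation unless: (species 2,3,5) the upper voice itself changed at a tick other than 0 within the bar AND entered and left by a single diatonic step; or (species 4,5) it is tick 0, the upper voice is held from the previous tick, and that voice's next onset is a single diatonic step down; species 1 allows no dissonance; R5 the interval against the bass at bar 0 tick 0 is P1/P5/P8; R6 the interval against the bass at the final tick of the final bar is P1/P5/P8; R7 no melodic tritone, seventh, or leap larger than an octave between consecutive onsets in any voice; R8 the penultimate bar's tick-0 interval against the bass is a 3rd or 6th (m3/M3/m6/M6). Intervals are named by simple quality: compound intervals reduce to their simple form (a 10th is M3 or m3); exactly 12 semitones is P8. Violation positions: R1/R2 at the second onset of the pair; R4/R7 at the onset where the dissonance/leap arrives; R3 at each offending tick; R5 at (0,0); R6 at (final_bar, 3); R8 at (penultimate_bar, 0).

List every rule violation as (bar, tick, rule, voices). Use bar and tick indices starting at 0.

(1, 0, R2, (0, 1))
(1, 0, R7, (1,))
(2, 0, R2, (0, 1))
(5, 2, R7, (1,))
(6, 0, R2, (0, 1))
(6, 0, R7, (1,))

bar 0: v0=E3 v1=E4 downbeat P8
bar 1: v0=F3 v1=F4 downbeat P8
bar 2: v0=G3 v1=G4 downbeat P8
bar 3: v0=E3 v1=C4 downbeat m6
bar 4: v0=G3 v1=B3 downbeat M3
bar 5: v0=D3 v1=B3 downbeat M6
bar 6: v0=E3 v1=E4 downbeat P8
  -> R2 @ bar 1 tick 0 v(0, 1): E3/B3 P5 -> F3/F4 P8 similar
  -> R7 @ bar 1 tick 0 v(1,): B3->F4 leap 6st
  -> R2 @ bar 2 tick 0 v(0, 1): F3/C4 P5 -> G3/G4 P8 similar
  -> R7 @ bar 5 tick 2 v(1,): B3->F3 leap 6st
  -> R2 @ bar 6 tick 0 v(0, 1): D3/F3 m3 -> E3/E4 P8 similar
  -> R7 @ bar 6 tick 0 v(1,): F3->E4 leap 11st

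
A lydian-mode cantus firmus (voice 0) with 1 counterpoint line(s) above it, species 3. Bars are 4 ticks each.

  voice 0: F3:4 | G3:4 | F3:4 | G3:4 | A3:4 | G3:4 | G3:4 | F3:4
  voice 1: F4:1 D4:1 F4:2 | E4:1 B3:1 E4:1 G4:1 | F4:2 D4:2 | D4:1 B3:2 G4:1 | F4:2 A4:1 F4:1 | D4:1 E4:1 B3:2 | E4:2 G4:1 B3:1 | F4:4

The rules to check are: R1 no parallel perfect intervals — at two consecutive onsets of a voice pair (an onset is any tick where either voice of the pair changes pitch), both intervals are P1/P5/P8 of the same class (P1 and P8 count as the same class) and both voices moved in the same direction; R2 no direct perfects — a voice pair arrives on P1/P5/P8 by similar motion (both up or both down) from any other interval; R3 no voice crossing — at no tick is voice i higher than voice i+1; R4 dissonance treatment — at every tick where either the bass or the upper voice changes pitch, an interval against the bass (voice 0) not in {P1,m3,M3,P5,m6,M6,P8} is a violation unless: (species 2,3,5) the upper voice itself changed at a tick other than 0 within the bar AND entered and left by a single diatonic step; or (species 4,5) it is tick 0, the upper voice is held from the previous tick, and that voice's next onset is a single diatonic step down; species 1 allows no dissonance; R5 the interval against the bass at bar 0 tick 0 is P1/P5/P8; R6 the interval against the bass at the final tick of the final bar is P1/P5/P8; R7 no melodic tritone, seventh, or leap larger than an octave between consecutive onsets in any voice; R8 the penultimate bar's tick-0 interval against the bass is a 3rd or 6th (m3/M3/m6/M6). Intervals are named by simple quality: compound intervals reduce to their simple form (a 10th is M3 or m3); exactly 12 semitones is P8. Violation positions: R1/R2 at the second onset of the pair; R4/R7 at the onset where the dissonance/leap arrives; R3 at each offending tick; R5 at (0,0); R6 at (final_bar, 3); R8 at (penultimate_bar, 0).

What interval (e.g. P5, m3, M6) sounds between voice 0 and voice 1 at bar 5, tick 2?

voice 0=G3 voice 1=B3 -> M3

M3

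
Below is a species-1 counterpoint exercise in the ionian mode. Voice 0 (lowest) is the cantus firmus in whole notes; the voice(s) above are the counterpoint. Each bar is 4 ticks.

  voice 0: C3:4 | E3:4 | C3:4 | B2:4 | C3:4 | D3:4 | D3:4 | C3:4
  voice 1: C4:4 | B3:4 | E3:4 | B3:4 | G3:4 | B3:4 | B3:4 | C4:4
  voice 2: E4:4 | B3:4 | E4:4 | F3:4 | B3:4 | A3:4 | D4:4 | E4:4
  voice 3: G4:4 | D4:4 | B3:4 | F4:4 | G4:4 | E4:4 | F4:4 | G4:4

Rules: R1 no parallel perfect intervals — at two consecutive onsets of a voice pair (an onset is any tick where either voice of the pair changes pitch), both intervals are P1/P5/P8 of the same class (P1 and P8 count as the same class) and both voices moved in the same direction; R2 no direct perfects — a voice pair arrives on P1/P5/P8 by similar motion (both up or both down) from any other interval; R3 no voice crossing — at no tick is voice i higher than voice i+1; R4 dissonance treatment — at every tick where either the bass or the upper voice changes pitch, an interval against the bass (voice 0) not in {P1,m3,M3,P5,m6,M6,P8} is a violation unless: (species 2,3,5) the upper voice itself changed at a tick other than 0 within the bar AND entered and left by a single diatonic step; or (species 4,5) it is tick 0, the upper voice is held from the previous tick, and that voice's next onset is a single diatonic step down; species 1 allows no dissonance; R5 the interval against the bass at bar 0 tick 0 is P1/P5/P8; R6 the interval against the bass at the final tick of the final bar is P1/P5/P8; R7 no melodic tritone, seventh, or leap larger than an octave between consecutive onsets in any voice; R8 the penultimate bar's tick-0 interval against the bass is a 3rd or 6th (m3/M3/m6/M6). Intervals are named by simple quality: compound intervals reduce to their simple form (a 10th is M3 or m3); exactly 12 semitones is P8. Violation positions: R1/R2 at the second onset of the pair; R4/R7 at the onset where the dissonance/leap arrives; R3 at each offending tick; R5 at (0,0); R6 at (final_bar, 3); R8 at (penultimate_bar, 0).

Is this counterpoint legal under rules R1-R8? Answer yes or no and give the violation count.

bar 0: v0=C3 v1=C4 v2=E4 v3=G4 (P5)
bar 1: v0=E3 v1=B3 v2=B3 v3=D4 (m7)
bar 2: v0=C3 v1=E3 v2=E4 v3=B3 (M7)
bar 3: v0=B2 v1=B3 v2=F3 v3=F4 (TT)
bar 4: v0=C3 v1=G3 v2=B3 v3=G4 (P5)
bar 5: v0=D3 v1=B3 v2=A3 v3=E4 (M2)
bar 6: v0=D3 v1=B3 v2=D4 v3=F4 (m3)
bar 7: v0=C3 v1=C4 v2=E4 v3=G4 (P5)
  R5 @ bar0.0: opens on M3
  R2 @ bar1.0: C4/E4 M3 -> B3/B3 P1 similar
  R4 @ bar1.0: E3/D4 m7 untreated
  R2 @ bar2.0: B3/D4 m3 -> E3/B3 P5 similar
  R3 @ bar2.0: E4 above B3
  R4 @ bar2.0: C3/B3 M7 untreated
  R3 @ bar2.1: E4 above B3
  R3 @ bar2.2: E4 above B3
  R3 @ bar2.3: E4 above B3
  R3 @ bar3.0: B3 above F3
  R4 @ bar3.0: B2/F3 TT untreated
  R4 @ bar3.0: B2/F4 TT untreated
  R7 @ bar3.0: E4->F3 leap 11st
  R7 @ bar3.0: B3->F4 leap 6st
  R3 @ bar3.1: B3 above F3
  R3 @ bar3.2: B3 above F3
  R3 @ bar3.3: B3 above F3
  R2 @ bar4.0: B2/F4 TT -> C3/G4 P5 similar
  R4 @ bar4.0: C3/B3 M7 untreated
  R7 @ bar4.0: F3->B3 leap 6st
  R2 @ bar5.0: B3/G4 m6 -> A3/E4 P5 similar
  R3 @ bar5.0: B3 above A3
  R4 @ bar5.0: D3/E4 M2 untreated
  R3 @ bar5.1: B3 above A3
  R3 @ bar5.2: B3 above A3
  R3 @ bar5.3: B3 above A3
  R8 @ bar6.0: penult P8 not 3rd/6th
  R2 @ bar7.0: B3/F4 TT -> C4/G4 P5 similar
  R6 @ bar7.3: closes on M3

No (29 violations)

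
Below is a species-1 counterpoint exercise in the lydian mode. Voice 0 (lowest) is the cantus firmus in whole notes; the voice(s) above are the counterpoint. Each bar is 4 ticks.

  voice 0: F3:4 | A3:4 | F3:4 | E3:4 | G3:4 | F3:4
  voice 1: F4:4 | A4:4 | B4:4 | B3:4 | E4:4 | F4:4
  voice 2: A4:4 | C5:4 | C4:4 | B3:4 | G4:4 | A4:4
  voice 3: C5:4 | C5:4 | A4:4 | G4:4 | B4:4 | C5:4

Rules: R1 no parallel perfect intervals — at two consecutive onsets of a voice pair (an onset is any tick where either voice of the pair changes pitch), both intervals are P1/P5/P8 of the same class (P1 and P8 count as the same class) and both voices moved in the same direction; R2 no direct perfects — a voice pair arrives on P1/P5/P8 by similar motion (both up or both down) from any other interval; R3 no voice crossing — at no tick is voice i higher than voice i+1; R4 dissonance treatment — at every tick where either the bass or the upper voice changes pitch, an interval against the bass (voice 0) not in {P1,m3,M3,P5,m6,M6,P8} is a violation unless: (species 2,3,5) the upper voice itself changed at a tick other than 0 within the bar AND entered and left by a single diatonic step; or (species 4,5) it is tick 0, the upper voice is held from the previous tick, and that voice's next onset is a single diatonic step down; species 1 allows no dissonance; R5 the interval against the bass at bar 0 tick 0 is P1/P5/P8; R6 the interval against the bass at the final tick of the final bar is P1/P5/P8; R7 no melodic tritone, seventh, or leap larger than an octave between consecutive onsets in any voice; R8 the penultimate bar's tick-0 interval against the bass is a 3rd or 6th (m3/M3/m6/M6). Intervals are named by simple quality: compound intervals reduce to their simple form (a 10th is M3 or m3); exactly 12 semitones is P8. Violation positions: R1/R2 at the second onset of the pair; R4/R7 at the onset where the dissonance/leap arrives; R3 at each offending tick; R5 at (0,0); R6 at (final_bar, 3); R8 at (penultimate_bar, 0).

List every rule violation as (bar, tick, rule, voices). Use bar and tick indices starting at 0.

(0, 0, R5, (0, 2))
(1, 0, R1, (0, 1))
(2, 0, R2, (0, 2))
(2, 0, R3, (1, 2))
(2, 0, R4, (0, 1))
(2, 1, R3, (1, 2))
(2, 2, R3, (1, 2))
(2, 3, R3, (1, 2))
(3, 0, R1, (0, 2))
(3, 0, R2, (0, 1))
(3, 0, R2, (1, 2))
(4, 0, R2, (0, 2))
(4, 0, R2, (1, 3))
(4, 0, R8, (0, 2))
(5, 0, R1, (1, 3))
(5, 3, R6, (0, 2))

bar 0: v0=F3 v1=F4 v2=A4 v3=C5 downbeat P5
bar 1: v0=A3 v1=A4 v2=C5 v3=C5 downbeat m3
bar 2: v0=F3 v1=B4 v2=C4 v3=A4 downbeat M3
bar 3: v0=E3 v1=B3 v2=B3 v3=G4 downbeat m3
bar 4: v0=G3 v1=E4 v2=G4 v3=B4 downbeat M3
bar 5: v0=F3 v1=F4 v2=A4 v3=C5 downbeat P5
  -> R5 @ bar 0 tick 0 v(0, 2): opens on M3
  -> R1 @ bar 1 tick 0 v(0, 1): F3/F4 P8 -> A3/A4 P8 similar
  -> R2 @ bar 2 tick 0 v(0, 2): A3/C5 m3 -> F3/C4 P5 similar
  -> R3 @ bar 2 tick 0 v(1, 2): B4 above C4
  -> R4 @ bar 2 tick 0 v(0, 1): F3/B4 TT untreated
  -> R3 @ bar 2 tick 1 v(1, 2): B4 above C4
  -> R3 @ bar 2 tick 2 v(1, 2): B4 above C4
  -> R3 @ bar 2 tick 3 v(1, 2): B4 above C4
  -> R1 @ bar 3 tick 0 v(0, 2): F3/C4 P5 -> E3/B3 P5 similar
  -> R2 @ bar 3 tick 0 v(0, 1): F3/B4 TT -> E3/B3 P5 similar
  -> R2 @ bar 3 tick 0 v(1, 2): B4/C4 M7 -> B3/B3 P1 similar
  -> R2 @ bar 4 tick 0 v(0, 2): E3/B3 P5 -> G3/G4 P8 similar
  -> R2 @ bar 4 tick 0 v(1, 3): B3/G4 m6 -> E4/B4 P5 similar
  -> R8 @ bar 4 tick 0 v(0, 2): penult P8 not 3rd/6th
  -> R1 @ bar 5 tick 0 v(1, 3): E4/B4 P5 -> F4/C5 P5 similar
  -> R6 @ bar 5 tick 3 v(0, 2): closes on M3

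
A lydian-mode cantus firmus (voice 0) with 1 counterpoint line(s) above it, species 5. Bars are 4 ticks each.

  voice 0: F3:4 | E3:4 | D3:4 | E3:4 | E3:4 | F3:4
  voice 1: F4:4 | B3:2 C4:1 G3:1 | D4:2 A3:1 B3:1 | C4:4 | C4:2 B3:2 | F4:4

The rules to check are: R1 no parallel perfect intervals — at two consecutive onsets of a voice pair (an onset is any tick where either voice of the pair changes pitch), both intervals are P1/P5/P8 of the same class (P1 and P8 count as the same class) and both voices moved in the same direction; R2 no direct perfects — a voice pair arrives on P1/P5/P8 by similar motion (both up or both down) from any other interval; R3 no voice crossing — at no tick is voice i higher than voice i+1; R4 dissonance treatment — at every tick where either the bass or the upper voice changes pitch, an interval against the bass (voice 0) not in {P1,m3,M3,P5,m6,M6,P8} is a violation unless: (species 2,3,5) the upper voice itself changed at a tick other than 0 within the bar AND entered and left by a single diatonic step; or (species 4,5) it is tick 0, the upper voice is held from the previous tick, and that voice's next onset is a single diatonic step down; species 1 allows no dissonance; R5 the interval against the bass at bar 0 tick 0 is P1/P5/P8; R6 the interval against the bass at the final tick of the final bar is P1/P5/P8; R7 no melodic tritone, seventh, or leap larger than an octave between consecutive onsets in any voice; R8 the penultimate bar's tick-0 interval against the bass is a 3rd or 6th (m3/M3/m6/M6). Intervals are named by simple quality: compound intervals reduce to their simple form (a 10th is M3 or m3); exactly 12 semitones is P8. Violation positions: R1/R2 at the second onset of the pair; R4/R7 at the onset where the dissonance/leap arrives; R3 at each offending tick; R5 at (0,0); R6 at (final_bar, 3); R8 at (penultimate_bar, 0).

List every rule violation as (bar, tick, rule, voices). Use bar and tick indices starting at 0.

(1, 0, R2, (0, 1))
(1, 0, R7, (1,))
(5, 0, R2, (0, 1))
(5, 0, R7, (1,))

bar 0: v0=F3 v1=F4 downbeat P8
bar 1: v0=E3 v1=B3 downbeat P5
bar 2: v0=D3 v1=D4 downbeat P8
bar 3: v0=E3 v1=C4 downbeat m6
bar 4: v0=E3 v1=C4 downbeat m6
bar 5: v0=F3 v1=F4 downbeat P8
  -> R2 @ bar 1 tick 0 v(0, 1): F3/F4 P8 -> E3/B3 P5 similar
  -> R7 @ bar 1 tick 0 v(1,): F4->B3 leap 6st
  -> R2 @ bar 5 tick 0 v(0, 1): E3/B3 P5 -> F3/F4 P8 similar
  -> R7 @ bar 5 tick 0 v(1,): B3->F4 leap 6st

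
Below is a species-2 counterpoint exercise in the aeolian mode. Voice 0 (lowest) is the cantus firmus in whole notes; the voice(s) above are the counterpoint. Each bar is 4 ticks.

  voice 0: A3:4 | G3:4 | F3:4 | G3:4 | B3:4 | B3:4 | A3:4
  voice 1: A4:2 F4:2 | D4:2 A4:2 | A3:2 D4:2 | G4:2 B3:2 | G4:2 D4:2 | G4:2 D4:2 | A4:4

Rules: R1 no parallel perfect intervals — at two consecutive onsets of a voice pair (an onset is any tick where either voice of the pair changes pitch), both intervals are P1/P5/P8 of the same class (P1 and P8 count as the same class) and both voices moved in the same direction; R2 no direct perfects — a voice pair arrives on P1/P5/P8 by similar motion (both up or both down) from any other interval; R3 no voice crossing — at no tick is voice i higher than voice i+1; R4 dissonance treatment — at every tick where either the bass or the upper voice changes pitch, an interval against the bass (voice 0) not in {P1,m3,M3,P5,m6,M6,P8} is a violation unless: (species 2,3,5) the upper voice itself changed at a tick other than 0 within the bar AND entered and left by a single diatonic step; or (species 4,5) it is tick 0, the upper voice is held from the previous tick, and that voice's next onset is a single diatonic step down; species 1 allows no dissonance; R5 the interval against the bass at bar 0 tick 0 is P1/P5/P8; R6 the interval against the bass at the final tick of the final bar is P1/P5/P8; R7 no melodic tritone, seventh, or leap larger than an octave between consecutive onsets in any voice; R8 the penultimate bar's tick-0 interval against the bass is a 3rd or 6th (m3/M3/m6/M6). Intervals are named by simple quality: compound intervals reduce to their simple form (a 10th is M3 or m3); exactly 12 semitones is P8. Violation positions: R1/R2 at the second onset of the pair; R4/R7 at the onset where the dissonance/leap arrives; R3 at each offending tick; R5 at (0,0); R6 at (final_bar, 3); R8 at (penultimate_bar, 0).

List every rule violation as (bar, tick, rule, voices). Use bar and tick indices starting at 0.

(1, 0, R2, (0, 1))
(1, 2, R4, (0, 1))
(3, 0, R2, (0, 1))

bar 0: v0=A3 v1=A4 downbeat P8
bar 1: v0=G3 v1=D4 downbeat P5
bar 2: v0=F3 v1=A3 downbeat M3
bar 3: v0=G3 v1=G4 downbeat P8
bar 4: v0=B3 v1=G4 downbeat m6
bar 5: v0=B3 v1=G4 downbeat m6
bar 6: v0=A3 v1=A4 downbeat P8
  -> R2 @ bar 1 tick 0 v(0, 1): A3/F4 m6 -> G3/D4 P5 similar
  -> R4 @ bar 1 tick 2 v(0, 1): G3/A4 M2 untreated
  -> R2 @ bar 3 tick 0 v(0, 1): F3/D4 M6 -> G3/G4 P8 similar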